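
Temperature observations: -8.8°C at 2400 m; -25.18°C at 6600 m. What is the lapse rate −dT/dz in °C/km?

Γ = −ΔT/Δz = (-8.8 − (-25.18)) / (6600 − 2400) m
  = 16.38°C / 4.2 km = 3.9°C/km

3.9°C/km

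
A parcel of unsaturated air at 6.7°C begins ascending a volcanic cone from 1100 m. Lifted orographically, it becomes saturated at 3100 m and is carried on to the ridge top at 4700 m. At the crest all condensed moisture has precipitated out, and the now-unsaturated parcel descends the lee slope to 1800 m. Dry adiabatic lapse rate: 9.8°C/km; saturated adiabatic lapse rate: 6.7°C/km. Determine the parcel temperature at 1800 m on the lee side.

4.8°C

1100–3100 m, dry: Δz = 2 km ⇒ ΔT = -19.6°C; T = -12.9°C
3100–4700 m, saturated: Δz = 1.6 km ⇒ ΔT = -10.72°C; T = -23.62°C
4700–1800 m, dry descent: Δz = 2.9 km ⇒ ΔT = +28.42°C; T = 4.8°C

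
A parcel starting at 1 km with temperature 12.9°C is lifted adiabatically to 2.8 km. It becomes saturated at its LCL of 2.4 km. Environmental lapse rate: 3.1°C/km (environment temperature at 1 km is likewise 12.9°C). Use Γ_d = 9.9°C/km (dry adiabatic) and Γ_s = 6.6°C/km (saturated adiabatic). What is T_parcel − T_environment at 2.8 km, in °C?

-10.92°C (parcel cooler than environment)

Parcel:
  Dry to 2400 m: -9.9 × 1.4 km = -13.86°C, so T = -0.96°C.
  Saturated to 2800 m: -6.6 × 0.4 km = -2.64°C, so T = -3.6°C.
Environment:
  Environment to 2800 m: -3.1 × 1.8 km = -5.58°C, so T = 7.32°C.
T_parcel − T_env = -3.6 − 7.32 = -10.92°C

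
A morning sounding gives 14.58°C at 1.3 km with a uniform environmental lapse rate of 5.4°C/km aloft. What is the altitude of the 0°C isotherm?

Height above start = (14.58 − 0) / 5.4 = 2.7 km
Altitude = 1300 m + 2700 m = 4000 m

4 km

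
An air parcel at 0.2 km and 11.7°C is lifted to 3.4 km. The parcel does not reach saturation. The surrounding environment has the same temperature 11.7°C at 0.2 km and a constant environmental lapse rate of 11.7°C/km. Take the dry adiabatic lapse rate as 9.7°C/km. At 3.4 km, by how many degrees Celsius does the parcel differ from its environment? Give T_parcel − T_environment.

+6.4°C (parcel warmer than environment)

Parcel:
  200–3400 m, dry: Δz = 3.2 km ⇒ ΔT = -31.04°C; T = -19.34°C
Environment:
  200–3400 m, environment: Δz = 3.2 km ⇒ ΔT = -37.44°C; T = -25.74°C
T_parcel − T_env = -19.34 − (-25.74) = +6.4°C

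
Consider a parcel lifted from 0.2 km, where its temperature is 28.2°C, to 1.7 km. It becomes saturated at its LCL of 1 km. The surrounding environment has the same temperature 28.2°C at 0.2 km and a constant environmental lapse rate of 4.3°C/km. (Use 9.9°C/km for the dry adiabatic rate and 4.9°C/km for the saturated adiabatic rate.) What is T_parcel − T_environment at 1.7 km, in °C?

Parcel:
  200 → 1000 m (dry, 9.9°C/km): ΔT = -9.9 × 0.8 = -7.92°C → T = 20.28°C
  1000 → 1700 m (saturated, 4.9°C/km): ΔT = -4.9 × 0.7 = -3.43°C → T = 16.85°C
Environment:
  200 → 1700 m (environment, 4.3°C/km): ΔT = -4.3 × 1.5 = -6.45°C → T = 21.75°C
T_parcel − T_env = 16.85 − 21.75 = -4.9°C

-4.9°C (parcel cooler than environment)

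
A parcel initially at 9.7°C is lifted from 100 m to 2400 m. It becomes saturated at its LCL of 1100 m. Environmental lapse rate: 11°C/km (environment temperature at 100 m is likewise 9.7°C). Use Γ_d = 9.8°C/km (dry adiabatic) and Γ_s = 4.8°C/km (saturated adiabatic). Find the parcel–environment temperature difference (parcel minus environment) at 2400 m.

+9.26°C (parcel warmer than environment)

Parcel:
  From 100 m to 1100 m (dry): cools by 9.8 × 1 = 9.8°C, giving -0.1°C.
  From 1100 m to 2400 m (saturated): cools by 4.8 × 1.3 = 6.24°C, giving -6.34°C.
Environment:
  From 100 m to 2400 m (environment): cools by 11 × 2.3 = 25.3°C, giving -15.6°C.
T_parcel − T_env = -6.34 − (-15.6) = +9.26°C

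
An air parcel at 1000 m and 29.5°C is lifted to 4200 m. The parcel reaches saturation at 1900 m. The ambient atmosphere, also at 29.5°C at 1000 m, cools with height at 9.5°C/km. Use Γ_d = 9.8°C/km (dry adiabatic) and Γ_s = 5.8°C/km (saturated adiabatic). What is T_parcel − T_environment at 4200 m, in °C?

Parcel:
  Dry to 1900 m: -9.8 × 0.9 km = -8.82°C, so T = 20.68°C.
  Saturated to 4200 m: -5.8 × 2.3 km = -13.34°C, so T = 7.34°C.
Environment:
  Environment to 4200 m: -9.5 × 3.2 km = -30.4°C, so T = -0.9°C.
T_parcel − T_env = 7.34 − (-0.9) = +8.24°C

+8.24°C (parcel warmer than environment)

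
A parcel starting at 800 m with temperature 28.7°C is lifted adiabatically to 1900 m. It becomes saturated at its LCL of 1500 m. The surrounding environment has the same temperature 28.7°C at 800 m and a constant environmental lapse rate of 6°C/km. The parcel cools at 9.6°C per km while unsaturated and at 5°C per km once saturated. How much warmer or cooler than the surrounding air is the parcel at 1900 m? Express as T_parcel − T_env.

Parcel:
  800–1500 m, dry: Δz = 0.7 km ⇒ ΔT = -6.72°C; T = 21.98°C
  1500–1900 m, saturated: Δz = 0.4 km ⇒ ΔT = -2°C; T = 19.98°C
Environment:
  800–1900 m, environment: Δz = 1.1 km ⇒ ΔT = -6.6°C; T = 22.1°C
T_parcel − T_env = 19.98 − 22.1 = -2.12°C

-2.12°C (parcel cooler than environment)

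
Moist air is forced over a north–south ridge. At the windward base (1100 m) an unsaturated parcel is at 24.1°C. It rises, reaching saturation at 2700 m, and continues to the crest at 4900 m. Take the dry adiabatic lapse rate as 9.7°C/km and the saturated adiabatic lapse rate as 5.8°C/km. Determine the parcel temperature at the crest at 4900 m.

Dry to 2700 m: -9.7 × 1.6 km = -15.52°C, so T = 8.58°C.
Saturated to 4900 m: -5.8 × 2.2 km = -12.76°C, so T = -4.18°C.

-4.18°C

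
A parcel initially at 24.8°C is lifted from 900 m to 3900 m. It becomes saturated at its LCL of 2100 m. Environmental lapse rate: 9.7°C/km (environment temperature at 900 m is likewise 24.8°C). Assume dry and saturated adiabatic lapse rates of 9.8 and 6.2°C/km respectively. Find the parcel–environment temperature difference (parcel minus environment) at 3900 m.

+6.18°C (parcel warmer than environment)

Parcel:
  900–2100 m, dry: Δz = 1.2 km ⇒ ΔT = -11.76°C; T = 13.04°C
  2100–3900 m, saturated: Δz = 1.8 km ⇒ ΔT = -11.16°C; T = 1.88°C
Environment:
  900–3900 m, environment: Δz = 3 km ⇒ ΔT = -29.1°C; T = -4.3°C
T_parcel − T_env = 1.88 − (-4.3) = +6.18°C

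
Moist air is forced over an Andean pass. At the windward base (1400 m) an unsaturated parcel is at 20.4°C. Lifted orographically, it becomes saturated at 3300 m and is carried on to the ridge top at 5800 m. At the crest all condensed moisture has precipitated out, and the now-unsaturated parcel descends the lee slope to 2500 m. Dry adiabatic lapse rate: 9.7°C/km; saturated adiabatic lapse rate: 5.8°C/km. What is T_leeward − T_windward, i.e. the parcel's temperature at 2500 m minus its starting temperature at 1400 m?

Dry to 3300 m: -9.7 × 1.9 km = -18.43°C, so T = 1.97°C.
Saturated to 5800 m: -5.8 × 2.5 km = -14.5°C, so T = -12.53°C.
Dry descent to 2500 m: +9.7 × 3.3 km = +32.01°C, so T = 19.48°C.
Net change vs windward start: 19.48 − 20.4 = -0.92°C

-0.92°C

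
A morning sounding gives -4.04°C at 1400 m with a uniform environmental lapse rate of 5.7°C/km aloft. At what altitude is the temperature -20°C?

4200 m

Height above start = (-4.04 − (-20)) / 5.7 = 2.8 km
Altitude = 1400 m + 2800 m = 4200 m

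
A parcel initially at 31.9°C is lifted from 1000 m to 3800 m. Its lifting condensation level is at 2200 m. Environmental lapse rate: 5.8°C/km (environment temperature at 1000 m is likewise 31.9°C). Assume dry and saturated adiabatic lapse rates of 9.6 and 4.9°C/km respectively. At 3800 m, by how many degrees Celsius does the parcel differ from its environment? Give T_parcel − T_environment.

Parcel:
  Dry to 2200 m: -9.6 × 1.2 km = -11.52°C, so T = 20.38°C.
  Saturated to 3800 m: -4.9 × 1.6 km = -7.84°C, so T = 12.54°C.
Environment:
  Environment to 3800 m: -5.8 × 2.8 km = -16.24°C, so T = 15.66°C.
T_parcel − T_env = 12.54 − 15.66 = -3.12°C

-3.12°C (parcel cooler than environment)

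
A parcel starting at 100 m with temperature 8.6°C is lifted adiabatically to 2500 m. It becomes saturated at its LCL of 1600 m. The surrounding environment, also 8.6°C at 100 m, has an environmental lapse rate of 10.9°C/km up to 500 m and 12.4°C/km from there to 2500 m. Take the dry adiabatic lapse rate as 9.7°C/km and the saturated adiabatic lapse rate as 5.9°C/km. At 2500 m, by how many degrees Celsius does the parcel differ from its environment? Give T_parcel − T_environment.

Parcel:
  100 → 1600 m (dry, 9.7°C/km): ΔT = -9.7 × 1.5 = -14.55°C → T = -5.95°C
  1600 → 2500 m (saturated, 5.9°C/km): ΔT = -5.9 × 0.9 = -5.31°C → T = -11.26°C
Environment:
  100 → 500 m (environment, lower layer, 10.9°C/km): ΔT = -10.9 × 0.4 = -4.36°C → T = 4.24°C
  500 → 2500 m (environment, upper layer, 12.4°C/km): ΔT = -12.4 × 2 = -24.8°C → T = -20.56°C
T_parcel − T_env = -11.26 − (-20.56) = +9.3°C

+9.3°C (parcel warmer than environment)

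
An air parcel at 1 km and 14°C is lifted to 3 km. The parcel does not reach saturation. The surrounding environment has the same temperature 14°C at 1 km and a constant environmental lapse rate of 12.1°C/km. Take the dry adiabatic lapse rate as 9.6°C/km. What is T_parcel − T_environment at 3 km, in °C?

+5°C (parcel warmer than environment)

Parcel:
  1000 → 3000 m (dry, 9.6°C/km): ΔT = -9.6 × 2 = -19.2°C → T = -5.2°C
Environment:
  1000 → 3000 m (environment, 12.1°C/km): ΔT = -12.1 × 2 = -24.2°C → T = -10.2°C
T_parcel − T_env = -5.2 − (-10.2) = +5°C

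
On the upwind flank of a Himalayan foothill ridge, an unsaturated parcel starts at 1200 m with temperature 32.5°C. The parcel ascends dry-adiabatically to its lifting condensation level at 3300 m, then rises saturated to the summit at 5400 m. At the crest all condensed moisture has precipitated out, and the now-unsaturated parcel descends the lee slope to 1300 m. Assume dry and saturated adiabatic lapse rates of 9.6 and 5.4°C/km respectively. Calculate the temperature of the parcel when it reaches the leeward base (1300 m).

40.36°C

1200 → 3300 m (dry, 9.6°C/km): ΔT = -9.6 × 2.1 = -20.16°C → T = 12.34°C
3300 → 5400 m (saturated, 5.4°C/km): ΔT = -5.4 × 2.1 = -11.34°C → T = 1°C
5400 → 1300 m (dry descent, 9.6°C/km): ΔT = +9.6 × 4.1 = +39.36°C → T = 40.36°C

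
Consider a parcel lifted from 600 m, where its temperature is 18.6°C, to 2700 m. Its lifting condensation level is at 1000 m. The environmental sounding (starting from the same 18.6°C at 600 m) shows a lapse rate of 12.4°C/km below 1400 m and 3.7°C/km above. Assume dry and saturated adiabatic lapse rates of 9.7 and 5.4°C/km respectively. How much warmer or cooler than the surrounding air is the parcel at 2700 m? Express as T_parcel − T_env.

Parcel:
  600 → 1000 m (dry, 9.7°C/km): ΔT = -9.7 × 0.4 = -3.88°C → T = 14.72°C
  1000 → 2700 m (saturated, 5.4°C/km): ΔT = -5.4 × 1.7 = -9.18°C → T = 5.54°C
Environment:
  600 → 1400 m (environment, lower layer, 12.4°C/km): ΔT = -12.4 × 0.8 = -9.92°C → T = 8.68°C
  1400 → 2700 m (environment, upper layer, 3.7°C/km): ΔT = -3.7 × 1.3 = -4.81°C → T = 3.87°C
T_parcel − T_env = 5.54 − 3.87 = +1.67°C

+1.67°C (parcel warmer than environment)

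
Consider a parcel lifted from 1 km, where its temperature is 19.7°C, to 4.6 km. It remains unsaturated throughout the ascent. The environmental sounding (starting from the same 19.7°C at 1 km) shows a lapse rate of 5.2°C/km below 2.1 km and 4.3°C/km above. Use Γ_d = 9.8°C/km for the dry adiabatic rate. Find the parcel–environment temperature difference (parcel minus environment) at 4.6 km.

-18.81°C (parcel cooler than environment)

Parcel:
  1000–4600 m, dry: Δz = 3.6 km ⇒ ΔT = -35.28°C; T = -15.58°C
Environment:
  1000–2100 m, environment, lower layer: Δz = 1.1 km ⇒ ΔT = -5.72°C; T = 13.98°C
  2100–4600 m, environment, upper layer: Δz = 2.5 km ⇒ ΔT = -10.75°C; T = 3.23°C
T_parcel − T_env = -15.58 − 3.23 = -18.81°C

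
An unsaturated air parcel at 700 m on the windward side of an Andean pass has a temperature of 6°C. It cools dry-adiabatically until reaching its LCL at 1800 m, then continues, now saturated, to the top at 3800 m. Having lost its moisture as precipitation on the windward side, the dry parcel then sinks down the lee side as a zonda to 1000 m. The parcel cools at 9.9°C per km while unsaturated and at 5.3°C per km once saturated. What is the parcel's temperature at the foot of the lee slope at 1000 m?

700–1800 m, dry: Δz = 1.1 km ⇒ ΔT = -10.89°C; T = -4.89°C
1800–3800 m, saturated: Δz = 2 km ⇒ ΔT = -10.6°C; T = -15.49°C
3800–1000 m, dry descent: Δz = 2.8 km ⇒ ΔT = +27.72°C; T = 12.23°C

12.23°C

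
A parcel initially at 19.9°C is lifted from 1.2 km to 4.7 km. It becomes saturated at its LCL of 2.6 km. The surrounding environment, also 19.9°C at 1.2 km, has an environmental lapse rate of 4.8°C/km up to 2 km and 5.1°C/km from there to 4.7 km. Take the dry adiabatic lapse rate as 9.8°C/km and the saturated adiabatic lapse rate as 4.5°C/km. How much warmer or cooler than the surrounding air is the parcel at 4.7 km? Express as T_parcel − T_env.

Parcel:
  From 1200 m to 2600 m (dry): cools by 9.8 × 1.4 = 13.72°C, giving 6.18°C.
  From 2600 m to 4700 m (saturated): cools by 4.5 × 2.1 = 9.45°C, giving -3.27°C.
Environment:
  From 1200 m to 2000 m (environment, lower layer): cools by 4.8 × 0.8 = 3.84°C, giving 16.06°C.
  From 2000 m to 4700 m (environment, upper layer): cools by 5.1 × 2.7 = 13.77°C, giving 2.29°C.
T_parcel − T_env = -3.27 − 2.29 = -5.56°C

-5.56°C (parcel cooler than environment)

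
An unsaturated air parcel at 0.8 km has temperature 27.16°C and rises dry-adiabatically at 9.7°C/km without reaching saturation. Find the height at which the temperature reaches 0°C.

Height above start = (27.16 − 0) / 9.7 = 2.8 km
Altitude = 800 m + 2800 m = 3600 m

3.6 km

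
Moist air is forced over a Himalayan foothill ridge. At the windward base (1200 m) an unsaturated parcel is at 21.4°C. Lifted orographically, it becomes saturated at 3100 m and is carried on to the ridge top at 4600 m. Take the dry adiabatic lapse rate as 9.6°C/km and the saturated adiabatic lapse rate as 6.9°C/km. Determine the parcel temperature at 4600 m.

-7.19°C

From 1200 m to 3100 m (dry): cools by 9.6 × 1.9 = 18.24°C, giving 3.16°C.
From 3100 m to 4600 m (saturated): cools by 6.9 × 1.5 = 10.35°C, giving -7.19°C.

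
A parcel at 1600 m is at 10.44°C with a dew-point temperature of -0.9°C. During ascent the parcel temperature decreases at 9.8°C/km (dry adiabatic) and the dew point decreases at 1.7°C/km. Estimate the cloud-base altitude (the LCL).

T and T_d converge at 9.8 − 1.7 = 8.1°C per km
Height above start = (10.44 − (-0.9)) / 8.1 = 1.4 km
LCL altitude = 1600 m + 1400 m = 3000 m

3000 m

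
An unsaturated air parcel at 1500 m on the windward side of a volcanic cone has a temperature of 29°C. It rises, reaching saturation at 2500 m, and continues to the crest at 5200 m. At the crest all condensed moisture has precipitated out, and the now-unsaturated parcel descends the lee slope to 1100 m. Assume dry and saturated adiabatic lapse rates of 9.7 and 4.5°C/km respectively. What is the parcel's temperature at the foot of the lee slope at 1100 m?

46.92°C

1500–2500 m, dry: Δz = 1 km ⇒ ΔT = -9.7°C; T = 19.3°C
2500–5200 m, saturated: Δz = 2.7 km ⇒ ΔT = -12.15°C; T = 7.15°C
5200–1100 m, dry descent: Δz = 4.1 km ⇒ ΔT = +39.77°C; T = 46.92°C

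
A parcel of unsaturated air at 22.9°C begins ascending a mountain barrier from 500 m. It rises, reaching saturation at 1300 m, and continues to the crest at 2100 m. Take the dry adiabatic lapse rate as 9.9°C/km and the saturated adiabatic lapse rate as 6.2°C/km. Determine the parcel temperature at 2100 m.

10.02°C

Dry to 1300 m: -9.9 × 0.8 km = -7.92°C, so T = 14.98°C.
Saturated to 2100 m: -6.2 × 0.8 km = -4.96°C, so T = 10.02°C.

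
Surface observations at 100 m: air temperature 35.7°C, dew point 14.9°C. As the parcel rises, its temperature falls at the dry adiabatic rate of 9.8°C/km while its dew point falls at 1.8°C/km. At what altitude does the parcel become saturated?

2700 m

T and T_d converge at 9.8 − 1.8 = 8°C per km
Height above start = (35.7 − 14.9) / 8 = 2.6 km
LCL altitude = 100 m + 2600 m = 2700 m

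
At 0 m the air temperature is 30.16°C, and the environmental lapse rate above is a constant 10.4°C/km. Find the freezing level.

Height above start = (30.16 − 0) / 10.4 = 2.9 km
Altitude = 0 m + 2900 m = 2900 m

2900 m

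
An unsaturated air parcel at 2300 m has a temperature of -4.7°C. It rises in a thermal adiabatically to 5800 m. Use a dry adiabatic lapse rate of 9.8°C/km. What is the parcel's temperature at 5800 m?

2300 → 5800 m (dry adiabatic, 9.8°C/km): ΔT = -9.8 × 3.5 = -34.3°C → T = -39°C

-39°C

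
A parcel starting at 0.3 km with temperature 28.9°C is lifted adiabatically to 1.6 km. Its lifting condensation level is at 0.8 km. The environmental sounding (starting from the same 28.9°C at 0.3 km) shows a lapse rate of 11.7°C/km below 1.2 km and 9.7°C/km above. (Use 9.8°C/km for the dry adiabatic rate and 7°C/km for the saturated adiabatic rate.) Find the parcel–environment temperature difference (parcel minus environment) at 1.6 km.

+3.91°C (parcel warmer than environment)

Parcel:
  300–800 m, dry: Δz = 0.5 km ⇒ ΔT = -4.9°C; T = 24°C
  800–1600 m, saturated: Δz = 0.8 km ⇒ ΔT = -5.6°C; T = 18.4°C
Environment:
  300–1200 m, environment, lower layer: Δz = 0.9 km ⇒ ΔT = -10.53°C; T = 18.37°C
  1200–1600 m, environment, upper layer: Δz = 0.4 km ⇒ ΔT = -3.88°C; T = 14.49°C
T_parcel − T_env = 18.4 − 14.49 = +3.91°C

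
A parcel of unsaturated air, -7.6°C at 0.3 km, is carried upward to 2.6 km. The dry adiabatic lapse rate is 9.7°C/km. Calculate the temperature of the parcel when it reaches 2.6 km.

From 300 m to 2600 m (dry adiabatic): cools by 9.7 × 2.3 = 22.31°C, giving -29.91°C.

-29.91°C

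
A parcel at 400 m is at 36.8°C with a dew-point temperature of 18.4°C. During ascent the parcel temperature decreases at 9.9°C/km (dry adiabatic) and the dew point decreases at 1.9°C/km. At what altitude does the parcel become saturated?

T and T_d converge at 9.9 − 1.9 = 8°C per km
Height above start = (36.8 − 18.4) / 8 = 2.3 km
LCL altitude = 400 m + 2300 m = 2700 m

2700 m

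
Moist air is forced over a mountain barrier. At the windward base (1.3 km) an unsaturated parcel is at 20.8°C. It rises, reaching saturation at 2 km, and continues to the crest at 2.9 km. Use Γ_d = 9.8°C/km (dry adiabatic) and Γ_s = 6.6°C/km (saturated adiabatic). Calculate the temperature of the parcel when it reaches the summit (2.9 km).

8°C

1300–2000 m, dry: Δz = 0.7 km ⇒ ΔT = -6.86°C; T = 13.94°C
2000–2900 m, saturated: Δz = 0.9 km ⇒ ΔT = -5.94°C; T = 8°C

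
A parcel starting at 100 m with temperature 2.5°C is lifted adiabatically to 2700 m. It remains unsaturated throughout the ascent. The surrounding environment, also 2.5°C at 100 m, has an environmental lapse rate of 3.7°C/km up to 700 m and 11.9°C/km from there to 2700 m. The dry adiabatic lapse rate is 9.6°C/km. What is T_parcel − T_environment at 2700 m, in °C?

+1.06°C (parcel warmer than environment)

Parcel:
  Dry to 2700 m: -9.6 × 2.6 km = -24.96°C, so T = -22.46°C.
Environment:
  Environment, lower layer to 700 m: -3.7 × 0.6 km = -2.22°C, so T = 0.28°C.
  Environment, upper layer to 2700 m: -11.9 × 2 km = -23.8°C, so T = -23.52°C.
T_parcel − T_env = -22.46 − (-23.52) = +1.06°C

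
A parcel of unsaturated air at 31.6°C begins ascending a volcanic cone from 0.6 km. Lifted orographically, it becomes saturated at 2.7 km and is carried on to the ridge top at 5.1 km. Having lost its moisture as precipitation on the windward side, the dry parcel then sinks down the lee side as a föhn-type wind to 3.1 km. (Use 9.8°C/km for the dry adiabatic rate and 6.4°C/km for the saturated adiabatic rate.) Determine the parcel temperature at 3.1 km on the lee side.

15.26°C

600 → 2700 m (dry, 9.8°C/km): ΔT = -9.8 × 2.1 = -20.58°C → T = 11.02°C
2700 → 5100 m (saturated, 6.4°C/km): ΔT = -6.4 × 2.4 = -15.36°C → T = -4.34°C
5100 → 3100 m (dry descent, 9.8°C/km): ΔT = +9.8 × 2 = +19.6°C → T = 15.26°C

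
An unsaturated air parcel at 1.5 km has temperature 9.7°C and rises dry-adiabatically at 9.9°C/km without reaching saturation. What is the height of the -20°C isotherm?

Height above start = (9.7 − (-20)) / 9.9 = 3 km
Altitude = 1500 m + 3000 m = 4500 m

4.5 km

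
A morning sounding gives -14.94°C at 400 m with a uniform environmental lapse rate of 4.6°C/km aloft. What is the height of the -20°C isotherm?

1500 m

Height above start = (-14.94 − (-20)) / 4.6 = 1.1 km
Altitude = 400 m + 1100 m = 1500 m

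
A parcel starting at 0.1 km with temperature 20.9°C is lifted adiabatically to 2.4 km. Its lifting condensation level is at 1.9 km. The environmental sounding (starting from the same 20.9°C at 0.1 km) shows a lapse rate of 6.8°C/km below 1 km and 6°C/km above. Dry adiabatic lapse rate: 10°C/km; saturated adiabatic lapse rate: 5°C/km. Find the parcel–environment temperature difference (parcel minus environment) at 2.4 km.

Parcel:
  Dry to 1900 m: -10 × 1.8 km = -18°C, so T = 2.9°C.
  Saturated to 2400 m: -5 × 0.5 km = -2.5°C, so T = 0.4°C.
Environment:
  Environment, lower layer to 1000 m: -6.8 × 0.9 km = -6.12°C, so T = 14.78°C.
  Environment, upper layer to 2400 m: -6 × 1.4 km = -8.4°C, so T = 6.38°C.
T_parcel − T_env = 0.4 − 6.38 = -5.98°C

-5.98°C (parcel cooler than environment)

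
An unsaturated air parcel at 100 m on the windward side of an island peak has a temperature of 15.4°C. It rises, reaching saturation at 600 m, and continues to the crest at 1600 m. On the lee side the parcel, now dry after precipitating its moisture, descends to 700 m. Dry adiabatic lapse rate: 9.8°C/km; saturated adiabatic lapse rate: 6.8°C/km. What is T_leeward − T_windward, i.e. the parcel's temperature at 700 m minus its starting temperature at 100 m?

-2.88°C

Dry to 600 m: -9.8 × 0.5 km = -4.9°C, so T = 10.5°C.
Saturated to 1600 m: -6.8 × 1 km = -6.8°C, so T = 3.7°C.
Dry descent to 700 m: +9.8 × 0.9 km = +8.82°C, so T = 12.52°C.
Net change vs windward start: 12.52 − 15.4 = -2.88°C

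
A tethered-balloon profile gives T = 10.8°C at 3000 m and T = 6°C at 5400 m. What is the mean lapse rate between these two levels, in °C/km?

Γ = −ΔT/Δz = (10.8 − 6) / (5400 − 3000) m
  = 4.8°C / 2.4 km = 2°C/km

2°C/km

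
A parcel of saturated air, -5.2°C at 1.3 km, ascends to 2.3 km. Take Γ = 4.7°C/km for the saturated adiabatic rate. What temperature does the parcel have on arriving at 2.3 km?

1300–2300 m, saturated adiabatic: Δz = 1 km ⇒ ΔT = -4.7°C; T = -9.9°C

-9.9°C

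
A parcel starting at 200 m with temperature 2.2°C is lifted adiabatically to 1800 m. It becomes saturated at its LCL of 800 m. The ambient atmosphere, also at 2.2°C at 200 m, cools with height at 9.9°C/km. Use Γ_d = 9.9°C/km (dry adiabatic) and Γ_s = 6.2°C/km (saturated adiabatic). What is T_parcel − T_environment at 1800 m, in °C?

Parcel:
  From 200 m to 800 m (dry): cools by 9.9 × 0.6 = 5.94°C, giving -3.74°C.
  From 800 m to 1800 m (saturated): cools by 6.2 × 1 = 6.2°C, giving -9.94°C.
Environment:
  From 200 m to 1800 m (environment): cools by 9.9 × 1.6 = 15.84°C, giving -13.64°C.
T_parcel − T_env = -9.94 − (-13.64) = +3.7°C

+3.7°C (parcel warmer than environment)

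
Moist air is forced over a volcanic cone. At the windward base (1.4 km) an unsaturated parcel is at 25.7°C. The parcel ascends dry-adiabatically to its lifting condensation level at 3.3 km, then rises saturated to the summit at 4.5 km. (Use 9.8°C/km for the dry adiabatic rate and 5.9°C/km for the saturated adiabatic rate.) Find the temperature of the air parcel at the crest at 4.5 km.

0°C

Dry to 3300 m: -9.8 × 1.9 km = -18.62°C, so T = 7.08°C.
Saturated to 4500 m: -5.9 × 1.2 km = -7.08°C, so T = 0°C.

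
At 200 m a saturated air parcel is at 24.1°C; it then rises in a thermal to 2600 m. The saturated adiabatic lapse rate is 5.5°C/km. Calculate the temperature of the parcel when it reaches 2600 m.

10.9°C

200 → 2600 m (saturated adiabatic, 5.5°C/km): ΔT = -5.5 × 2.4 = -13.2°C → T = 10.9°C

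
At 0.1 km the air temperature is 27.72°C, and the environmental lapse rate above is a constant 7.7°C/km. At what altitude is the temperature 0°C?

3.7 km

Height above start = (27.72 − 0) / 7.7 = 3.6 km
Altitude = 100 m + 3600 m = 3700 m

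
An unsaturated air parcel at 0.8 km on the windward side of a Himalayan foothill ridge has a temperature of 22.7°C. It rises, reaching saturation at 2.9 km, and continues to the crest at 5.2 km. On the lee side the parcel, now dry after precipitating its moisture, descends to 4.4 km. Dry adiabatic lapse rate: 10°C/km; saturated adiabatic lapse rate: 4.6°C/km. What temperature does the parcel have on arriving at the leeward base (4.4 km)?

-0.88°C

800 → 2900 m (dry, 10°C/km): ΔT = -10 × 2.1 = -21°C → T = 1.7°C
2900 → 5200 m (saturated, 4.6°C/km): ΔT = -4.6 × 2.3 = -10.58°C → T = -8.88°C
5200 → 4400 m (dry descent, 10°C/km): ΔT = +10 × 0.8 = +8°C → T = -0.88°C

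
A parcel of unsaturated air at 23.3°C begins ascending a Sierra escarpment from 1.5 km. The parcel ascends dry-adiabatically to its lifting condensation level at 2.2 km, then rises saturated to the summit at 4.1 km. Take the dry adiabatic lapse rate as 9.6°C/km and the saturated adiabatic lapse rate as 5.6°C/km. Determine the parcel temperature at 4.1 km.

From 1500 m to 2200 m (dry): cools by 9.6 × 0.7 = 6.72°C, giving 16.58°C.
From 2200 m to 4100 m (saturated): cools by 5.6 × 1.9 = 10.64°C, giving 5.94°C.

5.94°C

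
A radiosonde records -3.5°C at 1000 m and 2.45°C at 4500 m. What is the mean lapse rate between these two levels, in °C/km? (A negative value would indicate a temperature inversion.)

-1.7°C/km

Γ = −ΔT/Δz = (-3.5 − 2.45) / (4500 − 1000) m
  = -5.95°C / 3.5 km = -1.7°C/km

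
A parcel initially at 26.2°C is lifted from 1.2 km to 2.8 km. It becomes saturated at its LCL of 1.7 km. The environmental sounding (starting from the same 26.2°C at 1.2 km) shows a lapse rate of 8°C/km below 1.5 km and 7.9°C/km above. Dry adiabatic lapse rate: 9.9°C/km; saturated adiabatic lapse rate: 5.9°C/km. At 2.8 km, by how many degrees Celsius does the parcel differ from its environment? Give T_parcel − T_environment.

Parcel:
  1200–1700 m, dry: Δz = 0.5 km ⇒ ΔT = -4.95°C; T = 21.25°C
  1700–2800 m, saturated: Δz = 1.1 km ⇒ ΔT = -6.49°C; T = 14.76°C
Environment:
  1200–1500 m, environment, lower layer: Δz = 0.3 km ⇒ ΔT = -2.4°C; T = 23.8°C
  1500–2800 m, environment, upper layer: Δz = 1.3 km ⇒ ΔT = -10.27°C; T = 13.53°C
T_parcel − T_env = 14.76 − 13.53 = +1.23°C

+1.23°C (parcel warmer than environment)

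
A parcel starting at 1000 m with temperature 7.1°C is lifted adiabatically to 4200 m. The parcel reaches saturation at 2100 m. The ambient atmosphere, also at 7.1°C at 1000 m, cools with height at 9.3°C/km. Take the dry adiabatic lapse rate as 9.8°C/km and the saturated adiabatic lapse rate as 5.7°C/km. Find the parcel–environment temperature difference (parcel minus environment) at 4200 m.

+7.01°C (parcel warmer than environment)

Parcel:
  From 1000 m to 2100 m (dry): cools by 9.8 × 1.1 = 10.78°C, giving -3.68°C.
  From 2100 m to 4200 m (saturated): cools by 5.7 × 2.1 = 11.97°C, giving -15.65°C.
Environment:
  From 1000 m to 4200 m (environment): cools by 9.3 × 3.2 = 29.76°C, giving -22.66°C.
T_parcel − T_env = -15.65 − (-22.66) = +7.01°C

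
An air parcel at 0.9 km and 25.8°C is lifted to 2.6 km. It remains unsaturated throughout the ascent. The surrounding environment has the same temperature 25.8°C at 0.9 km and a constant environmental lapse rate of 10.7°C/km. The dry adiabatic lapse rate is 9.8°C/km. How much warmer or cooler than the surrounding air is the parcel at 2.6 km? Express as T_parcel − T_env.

Parcel:
  From 900 m to 2600 m (dry): cools by 9.8 × 1.7 = 16.66°C, giving 9.14°C.
Environment:
  From 900 m to 2600 m (environment): cools by 10.7 × 1.7 = 18.19°C, giving 7.61°C.
T_parcel − T_env = 9.14 − 7.61 = +1.53°C

+1.53°C (parcel warmer than environment)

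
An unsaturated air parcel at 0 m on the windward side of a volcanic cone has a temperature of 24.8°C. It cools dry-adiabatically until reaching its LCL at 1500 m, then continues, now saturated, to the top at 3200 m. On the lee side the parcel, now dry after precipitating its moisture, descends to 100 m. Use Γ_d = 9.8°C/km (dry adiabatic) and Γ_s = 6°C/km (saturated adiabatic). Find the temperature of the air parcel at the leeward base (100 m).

0–1500 m, dry: Δz = 1.5 km ⇒ ΔT = -14.7°C; T = 10.1°C
1500–3200 m, saturated: Δz = 1.7 km ⇒ ΔT = -10.2°C; T = -0.1°C
3200–100 m, dry descent: Δz = 3.1 km ⇒ ΔT = +30.38°C; T = 30.28°C

30.28°C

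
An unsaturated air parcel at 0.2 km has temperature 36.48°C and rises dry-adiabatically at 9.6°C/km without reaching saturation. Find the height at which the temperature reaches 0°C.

4 km

Height above start = (36.48 − 0) / 9.6 = 3.8 km
Altitude = 200 m + 3800 m = 4000 m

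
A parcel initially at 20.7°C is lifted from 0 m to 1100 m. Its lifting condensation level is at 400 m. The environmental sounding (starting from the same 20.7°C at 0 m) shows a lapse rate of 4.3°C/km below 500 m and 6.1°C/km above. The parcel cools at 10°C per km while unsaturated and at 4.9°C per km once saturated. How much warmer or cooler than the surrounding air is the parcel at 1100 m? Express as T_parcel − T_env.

-1.62°C (parcel cooler than environment)

Parcel:
  0–400 m, dry: Δz = 0.4 km ⇒ ΔT = -4°C; T = 16.7°C
  400–1100 m, saturated: Δz = 0.7 km ⇒ ΔT = -3.43°C; T = 13.27°C
Environment:
  0–500 m, environment, lower layer: Δz = 0.5 km ⇒ ΔT = -2.15°C; T = 18.55°C
  500–1100 m, environment, upper layer: Δz = 0.6 km ⇒ ΔT = -3.66°C; T = 14.89°C
T_parcel − T_env = 13.27 − 14.89 = -1.62°C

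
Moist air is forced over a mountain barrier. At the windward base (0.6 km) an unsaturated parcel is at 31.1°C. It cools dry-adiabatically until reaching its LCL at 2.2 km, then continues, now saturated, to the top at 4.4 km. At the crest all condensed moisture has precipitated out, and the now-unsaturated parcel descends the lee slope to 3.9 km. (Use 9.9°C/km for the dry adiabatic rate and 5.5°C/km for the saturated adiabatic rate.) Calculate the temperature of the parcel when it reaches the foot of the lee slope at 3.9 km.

8.11°C

Dry to 2200 m: -9.9 × 1.6 km = -15.84°C, so T = 15.26°C.
Saturated to 4400 m: -5.5 × 2.2 km = -12.1°C, so T = 3.16°C.
Dry descent to 3900 m: +9.9 × 0.5 km = +4.95°C, so T = 8.11°C.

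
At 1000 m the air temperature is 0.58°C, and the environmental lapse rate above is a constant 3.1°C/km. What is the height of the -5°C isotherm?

Height above start = (0.58 − (-5)) / 3.1 = 1.8 km
Altitude = 1000 m + 1800 m = 2800 m

2800 m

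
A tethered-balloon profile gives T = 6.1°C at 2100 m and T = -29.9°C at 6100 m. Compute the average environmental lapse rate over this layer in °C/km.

9°C/km

Γ = −ΔT/Δz = (6.1 − (-29.9)) / (6100 − 2100) m
  = 36°C / 4 km = 9°C/km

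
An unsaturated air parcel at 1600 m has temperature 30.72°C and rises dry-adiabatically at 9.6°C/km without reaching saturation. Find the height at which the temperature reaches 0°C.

4800 m

Height above start = (30.72 − 0) / 9.6 = 3.2 km
Altitude = 1600 m + 3200 m = 4800 m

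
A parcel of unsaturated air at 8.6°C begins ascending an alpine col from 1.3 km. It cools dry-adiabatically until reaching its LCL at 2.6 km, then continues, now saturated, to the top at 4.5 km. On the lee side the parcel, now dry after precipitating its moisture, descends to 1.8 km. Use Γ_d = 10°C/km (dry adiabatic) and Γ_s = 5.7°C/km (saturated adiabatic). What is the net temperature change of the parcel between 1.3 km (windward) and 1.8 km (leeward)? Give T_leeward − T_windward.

From 1300 m to 2600 m (dry): cools by 10 × 1.3 = 13°C, giving -4.4°C.
From 2600 m to 4500 m (saturated): cools by 5.7 × 1.9 = 10.83°C, giving -15.23°C.
From 4500 m to 1800 m (dry descent): warms by 10 × 2.7 = 27°C, giving 11.77°C.
Net change vs windward start: 11.77 − 8.6 = +3.17°C

+3.17°C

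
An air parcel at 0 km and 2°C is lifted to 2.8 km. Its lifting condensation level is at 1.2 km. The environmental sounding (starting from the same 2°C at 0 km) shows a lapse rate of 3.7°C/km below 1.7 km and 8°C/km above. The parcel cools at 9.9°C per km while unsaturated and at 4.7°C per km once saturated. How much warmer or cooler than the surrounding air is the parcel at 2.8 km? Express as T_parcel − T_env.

-4.31°C (parcel cooler than environment)

Parcel:
  Dry to 1200 m: -9.9 × 1.2 km = -11.88°C, so T = -9.88°C.
  Saturated to 2800 m: -4.7 × 1.6 km = -7.52°C, so T = -17.4°C.
Environment:
  Environment, lower layer to 1700 m: -3.7 × 1.7 km = -6.29°C, so T = -4.29°C.
  Environment, upper layer to 2800 m: -8 × 1.1 km = -8.8°C, so T = -13.09°C.
T_parcel − T_env = -17.4 − (-13.09) = -4.31°C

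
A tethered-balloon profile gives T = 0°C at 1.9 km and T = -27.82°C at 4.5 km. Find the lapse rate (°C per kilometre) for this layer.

10.7°C/km

Γ = −ΔT/Δz = (0 − (-27.82)) / (4500 − 1900) m
  = 27.82°C / 2.6 km = 10.7°C/km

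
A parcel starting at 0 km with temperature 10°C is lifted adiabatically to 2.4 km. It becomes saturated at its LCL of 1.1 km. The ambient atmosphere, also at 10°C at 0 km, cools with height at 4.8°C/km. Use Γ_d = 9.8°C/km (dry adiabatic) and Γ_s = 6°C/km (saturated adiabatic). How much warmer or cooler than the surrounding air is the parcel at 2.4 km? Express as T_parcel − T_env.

-7.06°C (parcel cooler than environment)

Parcel:
  Dry to 1100 m: -9.8 × 1.1 km = -10.78°C, so T = -0.78°C.
  Saturated to 2400 m: -6 × 1.3 km = -7.8°C, so T = -8.58°C.
Environment:
  Environment to 2400 m: -4.8 × 2.4 km = -11.52°C, so T = -1.52°C.
T_parcel − T_env = -8.58 − (-1.52) = -7.06°C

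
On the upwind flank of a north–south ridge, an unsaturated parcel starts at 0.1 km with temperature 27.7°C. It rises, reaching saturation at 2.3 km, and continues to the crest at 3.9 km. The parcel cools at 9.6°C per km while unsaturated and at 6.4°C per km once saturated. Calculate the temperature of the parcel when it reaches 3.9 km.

100–2300 m, dry: Δz = 2.2 km ⇒ ΔT = -21.12°C; T = 6.58°C
2300–3900 m, saturated: Δz = 1.6 km ⇒ ΔT = -10.24°C; T = -3.66°C

-3.66°C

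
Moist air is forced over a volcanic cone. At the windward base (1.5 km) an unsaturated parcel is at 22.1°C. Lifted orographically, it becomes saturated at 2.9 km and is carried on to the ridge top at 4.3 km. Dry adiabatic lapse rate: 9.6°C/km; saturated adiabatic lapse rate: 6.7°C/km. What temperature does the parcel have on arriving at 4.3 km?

1500–2900 m, dry: Δz = 1.4 km ⇒ ΔT = -13.44°C; T = 8.66°C
2900–4300 m, saturated: Δz = 1.4 km ⇒ ΔT = -9.38°C; T = -0.72°C

-0.72°C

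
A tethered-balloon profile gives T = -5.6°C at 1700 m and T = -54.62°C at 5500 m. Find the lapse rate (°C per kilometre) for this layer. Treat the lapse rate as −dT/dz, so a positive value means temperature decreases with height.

Γ = −ΔT/Δz = (-5.6 − (-54.62)) / (5500 − 1700) m
  = 49.02°C / 3.8 km = 12.9°C/km

12.9°C/km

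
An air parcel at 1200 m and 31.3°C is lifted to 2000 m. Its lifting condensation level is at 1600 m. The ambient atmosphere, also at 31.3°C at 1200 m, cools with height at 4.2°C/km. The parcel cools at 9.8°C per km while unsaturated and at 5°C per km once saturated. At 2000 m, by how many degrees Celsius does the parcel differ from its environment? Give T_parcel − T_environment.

-2.56°C (parcel cooler than environment)

Parcel:
  1200 → 1600 m (dry, 9.8°C/km): ΔT = -9.8 × 0.4 = -3.92°C → T = 27.38°C
  1600 → 2000 m (saturated, 5°C/km): ΔT = -5 × 0.4 = -2°C → T = 25.38°C
Environment:
  1200 → 2000 m (environment, 4.2°C/km): ΔT = -4.2 × 0.8 = -3.36°C → T = 27.94°C
T_parcel − T_env = 25.38 − 27.94 = -2.56°C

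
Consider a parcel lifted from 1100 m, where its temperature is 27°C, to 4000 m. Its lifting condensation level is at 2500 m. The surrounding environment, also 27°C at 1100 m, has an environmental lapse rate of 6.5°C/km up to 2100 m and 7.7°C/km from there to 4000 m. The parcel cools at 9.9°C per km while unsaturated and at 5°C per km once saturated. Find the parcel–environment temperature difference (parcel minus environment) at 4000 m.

-0.23°C (parcel cooler than environment)

Parcel:
  1100–2500 m, dry: Δz = 1.4 km ⇒ ΔT = -13.86°C; T = 13.14°C
  2500–4000 m, saturated: Δz = 1.5 km ⇒ ΔT = -7.5°C; T = 5.64°C
Environment:
  1100–2100 m, environment, lower layer: Δz = 1 km ⇒ ΔT = -6.5°C; T = 20.5°C
  2100–4000 m, environment, upper layer: Δz = 1.9 km ⇒ ΔT = -14.63°C; T = 5.87°C
T_parcel − T_env = 5.64 − 5.87 = -0.23°C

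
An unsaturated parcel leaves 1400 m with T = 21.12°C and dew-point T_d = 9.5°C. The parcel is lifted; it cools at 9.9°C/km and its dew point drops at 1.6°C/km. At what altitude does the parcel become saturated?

2800 m

T and T_d converge at 9.9 − 1.6 = 8.3°C per km
Height above start = (21.12 − 9.5) / 8.3 = 1.4 km
LCL altitude = 1400 m + 1400 m = 2800 m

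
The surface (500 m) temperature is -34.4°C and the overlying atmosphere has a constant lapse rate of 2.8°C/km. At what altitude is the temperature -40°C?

Height above start = (-34.4 − (-40)) / 2.8 = 2 km
Altitude = 500 m + 2000 m = 2500 m

2500 m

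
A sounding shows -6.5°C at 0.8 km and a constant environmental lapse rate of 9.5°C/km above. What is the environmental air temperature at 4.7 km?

800–4700 m, environmental: Δz = 3.9 km ⇒ ΔT = -37.05°C; T = -43.55°C

-43.55°C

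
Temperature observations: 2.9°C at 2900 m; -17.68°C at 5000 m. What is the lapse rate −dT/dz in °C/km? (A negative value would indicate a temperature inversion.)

9.8°C/km

Γ = −ΔT/Δz = (2.9 − (-17.68)) / (5000 − 2900) m
  = 20.58°C / 2.1 km = 9.8°C/km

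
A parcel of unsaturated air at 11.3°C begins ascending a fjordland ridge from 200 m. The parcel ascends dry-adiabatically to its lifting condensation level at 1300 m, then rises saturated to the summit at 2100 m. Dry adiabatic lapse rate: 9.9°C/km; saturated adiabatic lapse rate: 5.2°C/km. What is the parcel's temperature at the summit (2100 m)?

-3.75°C

200 → 1300 m (dry, 9.9°C/km): ΔT = -9.9 × 1.1 = -10.89°C → T = 0.41°C
1300 → 2100 m (saturated, 5.2°C/km): ΔT = -5.2 × 0.8 = -4.16°C → T = -3.75°C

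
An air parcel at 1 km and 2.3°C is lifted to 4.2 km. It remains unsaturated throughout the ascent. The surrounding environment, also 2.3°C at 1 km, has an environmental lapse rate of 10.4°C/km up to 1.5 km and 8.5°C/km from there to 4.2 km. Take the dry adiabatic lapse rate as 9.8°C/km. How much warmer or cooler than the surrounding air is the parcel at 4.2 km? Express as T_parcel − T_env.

Parcel:
  Dry to 4200 m: -9.8 × 3.2 km = -31.36°C, so T = -29.06°C.
Environment:
  Environment, lower layer to 1500 m: -10.4 × 0.5 km = -5.2°C, so T = -2.9°C.
  Environment, upper layer to 4200 m: -8.5 × 2.7 km = -22.95°C, so T = -25.85°C.
T_parcel − T_env = -29.06 − (-25.85) = -3.21°C

-3.21°C (parcel cooler than environment)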